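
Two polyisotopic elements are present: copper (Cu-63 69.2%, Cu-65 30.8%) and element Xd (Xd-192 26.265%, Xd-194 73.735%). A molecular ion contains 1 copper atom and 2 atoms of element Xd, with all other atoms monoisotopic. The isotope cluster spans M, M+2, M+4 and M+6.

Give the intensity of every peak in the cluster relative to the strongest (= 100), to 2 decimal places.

Copper pattern (n=1): 0.6920 : 0.3080
Element Xd pattern (n=2): 0.06898502 : 0.38732995 : 0.54368502
Convolve the two distributions (both contribute in 2-u steps):
  M: 0.6920×0.06898502 = 0.047738
  M+2: 0.6920×0.38732995 + 0.3080×0.06898502 = 0.289280
  M+4: 0.6920×0.54368502 + 0.3080×0.38732995 = 0.495528
  M+6: 0.3080×0.54368502 = 0.167455
Scale to base peak (0.495528) = 100: 9.63 : 58.38 : 100.00 : 33.79

9.63 : 58.38 : 100.00 : 33.79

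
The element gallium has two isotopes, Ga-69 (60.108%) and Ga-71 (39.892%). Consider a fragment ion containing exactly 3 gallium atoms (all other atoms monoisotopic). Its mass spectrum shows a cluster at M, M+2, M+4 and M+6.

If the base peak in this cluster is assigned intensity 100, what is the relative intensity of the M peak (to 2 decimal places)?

50.23

Term probabilities: M 0.2172, M+2 0.4324, M+4 0.2870, M+6 0.0635. Base peak = M+2.
P(M+2) = C(3,1) × 0.60108^2 × 0.39892^1 = 3 × 0.36129717 × 0.39892 = 0.432386 (base)
P(M) = C(3,0) × 0.60108^3 × 0.39892^0 = 1 × 0.2171685 × 1.0000 = 0.217169
Relative intensity = 0.217169 / 0.432386 × 100 = 50.23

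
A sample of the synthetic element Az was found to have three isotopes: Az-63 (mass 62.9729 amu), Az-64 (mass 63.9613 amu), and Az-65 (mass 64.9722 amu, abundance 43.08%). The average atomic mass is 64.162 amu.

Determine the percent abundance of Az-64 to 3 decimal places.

The remaining 56.92% is split between Az-63 (fraction x) and Az-64 (fraction 0.5692 − x).
Substituting: 62.9729x + 63.9613(0.5692 − x) = 36.17197624
(62.9729 − 63.9613)x = -0.23479572  ⇒  x = 0.23755, y = 0.33165
Az-63: 23.755%, Az-64: 33.165%.

33.165%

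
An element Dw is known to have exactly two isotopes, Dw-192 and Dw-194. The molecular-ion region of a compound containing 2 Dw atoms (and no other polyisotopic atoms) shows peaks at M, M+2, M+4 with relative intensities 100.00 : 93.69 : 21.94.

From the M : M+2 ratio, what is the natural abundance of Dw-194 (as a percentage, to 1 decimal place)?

31.9%

Let p = fractional abundance of Dw-192. I(M+2)/I(M) = [C(2,1)·p^1·(1−p)] / p^2 = 2·(1−p)/p = 93.69/100.00 = 0.9369
(1−p)/p = 0.9369/2 = 0.4684  ⇒  p = 1/(1 + 0.4684) = 0.6810
Dw-192: 68.1%, Dw-194: 31.9%.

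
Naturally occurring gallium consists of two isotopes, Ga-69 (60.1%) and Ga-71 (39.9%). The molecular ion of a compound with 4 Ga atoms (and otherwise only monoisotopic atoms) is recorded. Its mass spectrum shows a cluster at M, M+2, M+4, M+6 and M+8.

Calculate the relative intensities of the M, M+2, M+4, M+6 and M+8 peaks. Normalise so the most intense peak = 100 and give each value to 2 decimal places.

37.66 : 100.00 : 99.58 : 44.08 : 7.32

Expanding (0.601 + 0.399)^4:
P(M) = 0.601^4 = 0.130466
P(M+2) = 4 × 0.601^3 × 0.399^1 = 0.346463
P(M+4) = 6 × 0.601^2 × 0.399^2 = 0.345021
P(M+6) = 4 × 0.601^1 × 0.399^3 = 0.152705
P(M+8) = 0.399^4 = 0.025345
The M+2 peak is largest (0.346463); scaling to 100 gives 37.66 : 100.00 : 99.58 : 44.08 : 7.32.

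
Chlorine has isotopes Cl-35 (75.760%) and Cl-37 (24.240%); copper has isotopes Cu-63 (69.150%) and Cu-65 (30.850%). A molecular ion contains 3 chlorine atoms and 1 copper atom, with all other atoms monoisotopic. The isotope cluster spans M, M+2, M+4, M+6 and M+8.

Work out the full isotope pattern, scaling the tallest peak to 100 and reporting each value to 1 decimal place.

71.1 : 100.0 : 52.3 : 12.1 : 1.0

Chlorine pattern (n=3): 0.4348304 : 0.41738208 : 0.13354464 : 0.01424288
Copper pattern (n=1): 0.6915 : 0.3085
Convolve the two distributions (both contribute in 2-u steps):
  M: 0.4348304×0.6915 = 0.300685
  M+2: 0.4348304×0.3085 + 0.41738208×0.6915 = 0.422765
  M+4: 0.41738208×0.3085 + 0.13354464×0.6915 = 0.221108
  M+6: 0.13354464×0.3085 + 0.01424288×0.6915 = 0.051047
  M+8: 0.01424288×0.3085 = 0.004394
Scale to base peak (0.422765) = 100: 71.1 : 100.0 : 52.3 : 12.1 : 1.0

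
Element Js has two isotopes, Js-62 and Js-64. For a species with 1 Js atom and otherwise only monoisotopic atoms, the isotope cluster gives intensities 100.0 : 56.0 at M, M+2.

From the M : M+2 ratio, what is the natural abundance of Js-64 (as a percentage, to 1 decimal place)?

Write p for the Js-62 fraction. I(M+2)/I(M) = [C(1,1)·p^0·(1−p)] / p^1 = 1·(1−p)/p = 56.0/100.0 = 0.5600
(1−p)/p = 0.5600/1 = 0.5600  ⇒  p = 1/(1 + 0.5600) = 0.6410
Js-62: 64.1%, Js-64: 35.9%.

35.9%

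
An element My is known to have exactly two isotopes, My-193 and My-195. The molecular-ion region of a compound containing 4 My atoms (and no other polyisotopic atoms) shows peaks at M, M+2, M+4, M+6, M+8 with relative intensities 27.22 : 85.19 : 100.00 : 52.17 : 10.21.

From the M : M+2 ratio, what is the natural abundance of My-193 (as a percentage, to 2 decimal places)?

If p is the fraction of My that is My-193, then I(M+2)/I(M) = [C(4,1)·p^3·(1−p)] / p^4 = 4·(1−p)/p = 85.19/27.22 = 3.1297
(1−p)/p = 3.1297/4 = 0.7824  ⇒  p = 1/(1 + 0.7824) = 0.5610
My-193: 56.10%, My-195: 43.90%.

56.10%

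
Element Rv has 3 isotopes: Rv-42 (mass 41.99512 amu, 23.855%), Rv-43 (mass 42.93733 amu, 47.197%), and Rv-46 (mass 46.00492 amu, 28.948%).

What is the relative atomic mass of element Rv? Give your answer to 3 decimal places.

Average mass = Σ (abundance × isotope mass) = 0.23855 × 41.99512 + 0.47197 × 42.93733 + 0.28948 × 46.00492
= 10.017936 + 20.265132 + 13.317504 = 43.600572 amu

43.601 amu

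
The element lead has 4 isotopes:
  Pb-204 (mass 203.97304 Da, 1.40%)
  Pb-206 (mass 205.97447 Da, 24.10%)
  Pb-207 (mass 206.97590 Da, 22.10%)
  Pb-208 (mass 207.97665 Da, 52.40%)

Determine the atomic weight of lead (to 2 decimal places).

The abundance-weighted mean is 0.0140 × 203.97304 + 0.2410 × 205.97447 + 0.2210 × 206.97590 + 0.5240 × 207.97665
= 2.855623 + 49.639847 + 45.741674 + 108.979765 = 207.216909 Da

207.22 Da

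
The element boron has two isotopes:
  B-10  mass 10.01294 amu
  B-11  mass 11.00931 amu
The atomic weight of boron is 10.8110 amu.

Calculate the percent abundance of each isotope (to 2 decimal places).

Writing the weighted mean with unknown fraction x of B-10:
10.01294·x + 11.00931·(1 − x) = 10.8110
(10.01294 − 11.00931)·x = 10.8110 − 11.00931
x = -0.19831 / -0.99637 = 0.19903 → 19.90% B-10, 80.10% B-11.

B-10: 19.90%, B-11: 80.10%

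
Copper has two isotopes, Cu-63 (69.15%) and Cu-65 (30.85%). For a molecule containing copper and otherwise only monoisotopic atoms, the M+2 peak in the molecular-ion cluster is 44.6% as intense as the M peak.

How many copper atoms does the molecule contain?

1

With n Cu atoms, P(M+2)/P(M) = C(n,1)·p^(n−1)q / p^n = n·q/p = n · 0.3085/0.6915.
n = 0.446 × 0.6915/0.3085 = 1.00 ≈ 1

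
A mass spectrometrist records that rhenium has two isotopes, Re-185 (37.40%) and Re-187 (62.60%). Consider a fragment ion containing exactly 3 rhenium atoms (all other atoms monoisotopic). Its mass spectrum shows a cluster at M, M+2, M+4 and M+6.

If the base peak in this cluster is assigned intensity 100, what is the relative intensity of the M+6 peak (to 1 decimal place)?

55.8

Binomial terms of (0.3740 + 0.6260)^3: M 0.0523, M+2 0.2627, M+4 0.4397, M+6 0.2453 → M+4 is the base peak.
P(M+4) = C(3,2) × 0.3740^1 × 0.6260^2 = 3 × 0.3740 × 0.391876 = 0.439685 (base)
P(M+6) = C(3,3) × 0.3740^0 × 0.6260^3 = 1 × 1.0000 × 0.24531438 = 0.245314
Relative intensity = 0.245314 / 0.439685 × 100 = 55.8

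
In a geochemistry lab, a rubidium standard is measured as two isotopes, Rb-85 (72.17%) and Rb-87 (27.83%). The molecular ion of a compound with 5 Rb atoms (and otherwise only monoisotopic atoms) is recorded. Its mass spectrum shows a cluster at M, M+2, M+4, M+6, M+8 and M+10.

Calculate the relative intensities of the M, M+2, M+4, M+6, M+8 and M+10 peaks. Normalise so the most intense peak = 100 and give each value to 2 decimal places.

51.86 : 100.00 : 77.12 : 29.74 : 5.73 : 0.44

The 5 Rb atoms are independent, so intensities follow the terms of (0.7217 + 0.2783)^5.
P(M) = 0.7217^5 = 0.195787
P(M+2) = 5 × 0.7217^4 × 0.2783^1 = 0.377494
P(M+4) = 10 × 0.7217^3 × 0.2783^2 = 0.291136
P(M+6) = 10 × 0.7217^2 × 0.2783^3 = 0.112267
P(M+8) = 5 × 0.7217^1 × 0.2783^4 = 0.021646
P(M+10) = 0.2783^5 = 0.001669
The M+2 peak is largest (0.377494); scaling to 100 gives 51.86 : 100.00 : 77.12 : 29.74 : 5.73 : 0.44.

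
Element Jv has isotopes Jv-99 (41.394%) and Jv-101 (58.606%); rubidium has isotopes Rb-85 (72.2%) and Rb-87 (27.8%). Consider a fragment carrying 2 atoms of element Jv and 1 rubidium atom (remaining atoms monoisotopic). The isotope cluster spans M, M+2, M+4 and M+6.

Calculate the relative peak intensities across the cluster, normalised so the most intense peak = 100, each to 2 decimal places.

Element Jv pattern (n=2): 0.17134632 : 0.48518735 : 0.34346632
Rubidium pattern (n=1): 0.7220 : 0.2780
Convolve the two distributions (both contribute in 2-u steps):
  M: 0.17134632×0.7220 = 0.123712
  M+2: 0.17134632×0.2780 + 0.48518735×0.7220 = 0.397940
  M+4: 0.48518735×0.2780 + 0.34346632×0.7220 = 0.382865
  M+6: 0.34346632×0.2780 = 0.095484
Scale to base peak (0.397940) = 100: 31.09 : 100.00 : 96.21 : 23.99

31.09 : 100.00 : 96.21 : 23.99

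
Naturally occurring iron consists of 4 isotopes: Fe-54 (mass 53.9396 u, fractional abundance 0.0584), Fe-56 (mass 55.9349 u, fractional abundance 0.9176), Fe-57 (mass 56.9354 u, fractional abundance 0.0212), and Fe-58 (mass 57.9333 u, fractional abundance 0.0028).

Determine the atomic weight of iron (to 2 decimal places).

55.85 u

Average mass = Σ (abundance × isotope mass) = 0.0584 × 53.9396 + 0.9176 × 55.9349 + 0.0212 × 56.9354 + 0.0028 × 57.9333
= 3.15007 + 51.32586 + 1.20703 + 0.16221 = 55.84517 u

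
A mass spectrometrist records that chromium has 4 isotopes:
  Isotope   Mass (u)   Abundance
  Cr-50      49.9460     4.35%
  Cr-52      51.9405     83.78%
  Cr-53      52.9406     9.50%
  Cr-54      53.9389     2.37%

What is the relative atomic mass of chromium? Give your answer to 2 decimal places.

Average mass = Σ (abundance × isotope mass) = 0.0435 × 49.9460 + 0.8378 × 51.9405 + 0.0950 × 52.9406 + 0.0237 × 53.9389
= 2.17265 + 43.51575 + 5.02936 + 1.27835 = 51.99611 u

52.00 u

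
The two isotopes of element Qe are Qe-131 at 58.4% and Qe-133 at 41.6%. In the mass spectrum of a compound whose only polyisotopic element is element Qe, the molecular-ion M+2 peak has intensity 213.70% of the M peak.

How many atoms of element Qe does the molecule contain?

The M+2/M ratio from n Qe atoms is n · q/p = n · 0.416/0.584.
n = 2.1370 × 0.584/0.416 = 3.00 ≈ 3

3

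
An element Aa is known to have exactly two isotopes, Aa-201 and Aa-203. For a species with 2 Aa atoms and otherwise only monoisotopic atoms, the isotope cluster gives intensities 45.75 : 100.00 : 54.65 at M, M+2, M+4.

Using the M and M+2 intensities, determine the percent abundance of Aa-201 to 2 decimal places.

Let p = fractional abundance of Aa-201. I(M+2)/I(M) = [C(2,1)·p^1·(1−p)] / p^2 = 2·(1−p)/p = 100.00/45.75 = 2.1858
(1−p)/p = 2.1858/2 = 1.0929  ⇒  p = 1/(1 + 1.0929) = 0.4778
Aa-201: 47.78%, Aa-203: 52.22%.

47.78%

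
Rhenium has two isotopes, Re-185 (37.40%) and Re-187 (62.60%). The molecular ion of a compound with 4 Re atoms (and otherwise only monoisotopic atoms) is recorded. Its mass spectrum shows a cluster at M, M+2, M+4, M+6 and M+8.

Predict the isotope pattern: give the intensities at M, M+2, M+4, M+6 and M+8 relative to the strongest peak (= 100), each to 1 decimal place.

5.3 : 35.7 : 89.6 : 100.0 : 41.8

Expanding (0.3740 + 0.6260)^4:
P(M) = 0.3740^4 = 0.019565
P(M+2) = 4 × 0.3740^3 × 0.6260^1 = 0.130993
P(M+4) = 6 × 0.3740^2 × 0.6260^2 = 0.328884
P(M+6) = 4 × 0.3740^1 × 0.6260^3 = 0.366990
P(M+8) = 0.6260^4 = 0.153567
The M+6 peak is largest (0.366990); scaling to 100 gives 5.3 : 35.7 : 89.6 : 100.0 : 41.8.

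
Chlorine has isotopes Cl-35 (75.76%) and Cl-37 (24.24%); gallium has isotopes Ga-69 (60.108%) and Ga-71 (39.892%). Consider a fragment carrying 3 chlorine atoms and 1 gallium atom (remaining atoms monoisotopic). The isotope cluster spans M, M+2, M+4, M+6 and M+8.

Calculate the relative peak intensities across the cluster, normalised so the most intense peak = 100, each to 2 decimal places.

Chlorine pattern (n=3): 0.4348304 : 0.41738208 : 0.13354464 : 0.01424288
Gallium pattern (n=1): 0.60108 : 0.39892
Convolve the two distributions (both contribute in 2-u steps):
  M: 0.4348304×0.60108 = 0.261368
  M+2: 0.4348304×0.39892 + 0.41738208×0.60108 = 0.424343
  M+4: 0.41738208×0.39892 + 0.13354464×0.60108 = 0.246773
  M+6: 0.13354464×0.39892 + 0.01424288×0.60108 = 0.061835
  M+8: 0.01424288×0.39892 = 0.005682
Scale to base peak (0.424343) = 100: 61.59 : 100.00 : 58.15 : 14.57 : 1.34

61.59 : 100.00 : 58.15 : 14.57 : 1.34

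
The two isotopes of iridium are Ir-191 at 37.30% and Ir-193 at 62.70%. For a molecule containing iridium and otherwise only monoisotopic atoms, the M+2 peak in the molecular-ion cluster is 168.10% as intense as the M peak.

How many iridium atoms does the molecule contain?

1

For n independent Ir atoms, I(M+2)/I(M) = n · (abundance Ir-193) / (abundance Ir-191) = n · 0.6270/0.3730.
n = 1.6810 × 0.3730/0.6270 = 1.00 ≈ 1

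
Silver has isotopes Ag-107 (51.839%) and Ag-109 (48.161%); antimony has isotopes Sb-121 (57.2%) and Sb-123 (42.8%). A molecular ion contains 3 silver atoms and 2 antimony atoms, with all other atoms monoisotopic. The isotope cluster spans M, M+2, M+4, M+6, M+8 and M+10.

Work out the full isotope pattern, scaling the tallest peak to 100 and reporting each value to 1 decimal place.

13.7 : 58.5 : 100.0 : 85.2 : 36.2 : 6.1

Silver pattern (n=3): 0.13930601 : 0.38826655 : 0.36071887 : 0.11170857
Antimony pattern (n=2): 0.327184 : 0.489632 : 0.183184
Convolve the two distributions (both contribute in 2-u steps):
  M: 0.13930601×0.327184 = 0.045579
  M+2: 0.13930601×0.489632 + 0.38826655×0.327184 = 0.195243
  M+4: 0.13930601×0.183184 + 0.38826655×0.489632 + 0.36071887×0.327184 = 0.333648
  M+6: 0.38826655×0.183184 + 0.36071887×0.489632 + 0.11170857×0.327184 = 0.284293
  M+8: 0.36071887×0.183184 + 0.11170857×0.489632 = 0.120774
  M+10: 0.11170857×0.183184 = 0.020463
Scale to base peak (0.333648) = 100: 13.7 : 58.5 : 100.0 : 85.2 : 36.2 : 6.1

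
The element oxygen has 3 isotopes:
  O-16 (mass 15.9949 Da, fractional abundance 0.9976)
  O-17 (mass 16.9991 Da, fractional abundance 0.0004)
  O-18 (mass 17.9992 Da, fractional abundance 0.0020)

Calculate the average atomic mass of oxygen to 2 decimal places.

The abundance-weighted mean is 0.9976 × 15.9949 + 0.0004 × 16.9991 + 0.0020 × 17.9992
= 15.95651 + 0.00680 + 0.03600 = 15.99931 Da

16.00 Da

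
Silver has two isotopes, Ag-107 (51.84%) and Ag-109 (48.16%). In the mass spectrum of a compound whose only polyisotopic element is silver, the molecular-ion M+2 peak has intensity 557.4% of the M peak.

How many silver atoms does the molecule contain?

With n Ag atoms, P(M+2)/P(M) = C(n,1)·p^(n−1)q / p^n = n·q/p = n · 0.4816/0.5184.
n = 5.574 × 0.5184/0.4816 = 6.00 ≈ 6

6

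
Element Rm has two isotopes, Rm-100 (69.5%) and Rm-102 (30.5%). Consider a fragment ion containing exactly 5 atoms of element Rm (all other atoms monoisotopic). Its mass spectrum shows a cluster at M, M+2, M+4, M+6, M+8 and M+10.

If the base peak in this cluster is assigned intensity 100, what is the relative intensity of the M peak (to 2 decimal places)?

45.57

Binomial terms of (0.695 + 0.305)^5: M 0.1622, M+2 0.3558, M+4 0.3123, M+6 0.1370, M+8 0.0301, M+10 0.0026 → M+2 is the base peak.
P(M+2) = C(5,1) × 0.695^4 × 0.305^1 = 5 × 0.23331315 × 0.3050 = 0.355803 (base)
P(M) = C(5,0) × 0.695^5 × 0.305^0 = 1 × 0.16215264 × 1.0000 = 0.162153
Relative intensity = 0.162153 / 0.355803 × 100 = 45.57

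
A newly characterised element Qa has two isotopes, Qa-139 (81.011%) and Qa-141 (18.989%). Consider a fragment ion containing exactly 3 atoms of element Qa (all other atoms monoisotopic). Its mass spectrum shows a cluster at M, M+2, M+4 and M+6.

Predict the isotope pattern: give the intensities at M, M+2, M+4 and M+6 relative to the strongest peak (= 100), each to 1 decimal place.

100.0 : 70.3 : 16.5 : 1.3

Expanding (0.81011 + 0.18989)^3:
P(M) = 0.81011^3 = 0.531658
P(M+2) = 3 × 0.81011^2 × 0.18989^1 = 0.373862
P(M+4) = 3 × 0.81011^1 × 0.18989^2 = 0.087633
P(M+6) = 0.18989^3 = 0.006847
The M peak is largest (0.531658); scaling to 100 gives 100.0 : 70.3 : 16.5 : 1.3.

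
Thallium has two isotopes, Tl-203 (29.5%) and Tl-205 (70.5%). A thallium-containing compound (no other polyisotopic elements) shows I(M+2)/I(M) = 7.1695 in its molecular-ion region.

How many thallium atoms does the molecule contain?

3

With n Tl atoms, P(M+2)/P(M) = C(n,1)·p^(n−1)q / p^n = n·q/p = n · 0.705/0.295.
n = 7.1695 × 0.295/0.705 = 3.00 ≈ 3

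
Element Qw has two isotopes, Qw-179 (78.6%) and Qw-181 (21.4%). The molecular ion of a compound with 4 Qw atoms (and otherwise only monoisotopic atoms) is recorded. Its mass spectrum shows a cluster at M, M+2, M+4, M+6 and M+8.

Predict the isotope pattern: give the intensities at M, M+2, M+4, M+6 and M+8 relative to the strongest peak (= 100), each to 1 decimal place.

91.8 : 100.0 : 40.8 : 7.4 : 0.5

Each Qw atom is independently Qw-179 (p = 0.786) or Qw-181 (q = 0.214); the cluster is the binomial expansion (p + q)^4.
P(M) = 0.786^4 = 0.381672
P(M+2) = 4 × 0.786^3 × 0.214^1 = 0.415663
P(M+4) = 6 × 0.786^2 × 0.214^2 = 0.169756
P(M+6) = 4 × 0.786^1 × 0.214^3 = 0.030812
P(M+8) = 0.214^4 = 0.002097
The M+2 peak is largest (0.415663); scaling to 100 gives 91.8 : 100.0 : 40.8 : 7.4 : 0.5.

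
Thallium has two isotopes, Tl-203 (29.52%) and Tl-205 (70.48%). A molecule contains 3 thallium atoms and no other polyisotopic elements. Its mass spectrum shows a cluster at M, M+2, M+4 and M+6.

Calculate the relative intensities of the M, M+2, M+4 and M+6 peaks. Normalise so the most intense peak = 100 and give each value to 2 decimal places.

5.85 : 41.88 : 100.00 : 79.58

The 3 Tl atoms are independent, so intensities follow the terms of (0.2952 + 0.7048)^3.
P(M) = 0.2952^3 = 0.025725
P(M+2) = 3 × 0.2952^2 × 0.7048^1 = 0.184255
P(M+4) = 3 × 0.2952^1 × 0.7048^2 = 0.439916
P(M+6) = 0.7048^3 = 0.350104
The M+4 peak is largest (0.439916); scaling to 100 gives 5.85 : 41.88 : 100.00 : 79.58.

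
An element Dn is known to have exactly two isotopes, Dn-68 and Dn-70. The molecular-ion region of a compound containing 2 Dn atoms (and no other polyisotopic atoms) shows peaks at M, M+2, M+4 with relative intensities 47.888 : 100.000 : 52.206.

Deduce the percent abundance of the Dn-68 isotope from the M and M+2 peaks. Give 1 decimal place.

If p is the fraction of Dn that is Dn-68, then I(M+2)/I(M) = [C(2,1)·p^1·(1−p)] / p^2 = 2·(1−p)/p = 100.000/47.888 = 2.0882
(1−p)/p = 2.0882/2 = 1.0441  ⇒  p = 1/(1 + 1.0441) = 0.4892
Dn-68: 48.9%, Dn-70: 51.1%.

48.9%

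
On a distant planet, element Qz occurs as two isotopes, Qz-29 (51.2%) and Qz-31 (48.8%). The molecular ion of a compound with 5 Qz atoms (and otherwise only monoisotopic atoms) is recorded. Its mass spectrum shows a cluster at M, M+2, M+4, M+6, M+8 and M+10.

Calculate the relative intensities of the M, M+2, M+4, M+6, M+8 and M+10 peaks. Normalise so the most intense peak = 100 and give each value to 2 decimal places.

Each Qz atom is independently Qz-29 (p = 0.512) or Qz-31 (q = 0.488); the cluster is the binomial expansion (p + q)^5.
P(M) = 0.512^5 = 0.035184
P(M+2) = 5 × 0.512^4 × 0.488^1 = 0.167676
P(M+4) = 10 × 0.512^3 × 0.488^2 = 0.319631
P(M+6) = 10 × 0.512^2 × 0.488^3 = 0.304649
P(M+8) = 5 × 0.512^1 × 0.488^4 = 0.145184
P(M+10) = 0.488^5 = 0.027676
The M+4 peak is largest (0.319631); scaling to 100 gives 11.01 : 52.46 : 100.00 : 95.31 : 45.42 : 8.66.

11.01 : 52.46 : 100.00 : 95.31 : 45.42 : 8.66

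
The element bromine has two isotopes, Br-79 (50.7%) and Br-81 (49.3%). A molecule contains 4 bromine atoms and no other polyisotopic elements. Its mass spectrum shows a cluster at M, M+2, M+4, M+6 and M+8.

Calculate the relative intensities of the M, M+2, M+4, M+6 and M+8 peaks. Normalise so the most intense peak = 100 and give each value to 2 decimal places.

17.63 : 68.56 : 100.00 : 64.83 : 15.76

Each Br atom is independently Br-79 (p = 0.507) or Br-81 (q = 0.493); the cluster is the binomial expansion (p + q)^4.
P(M) = 0.507^4 = 0.066074
P(M+2) = 4 × 0.507^3 × 0.493^1 = 0.256999
P(M+4) = 6 × 0.507^2 × 0.493^2 = 0.374853
P(M+6) = 4 × 0.507^1 × 0.493^3 = 0.243001
P(M+8) = 0.493^4 = 0.059073
The M+4 peak is largest (0.374853); scaling to 100 gives 17.63 : 68.56 : 100.00 : 64.83 : 15.76.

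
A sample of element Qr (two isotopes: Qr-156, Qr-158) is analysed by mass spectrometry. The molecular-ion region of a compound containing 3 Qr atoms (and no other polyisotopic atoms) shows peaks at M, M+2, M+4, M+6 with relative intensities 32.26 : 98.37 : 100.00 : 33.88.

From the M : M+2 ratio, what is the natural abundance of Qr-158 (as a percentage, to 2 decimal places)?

If p is the fraction of Qr that is Qr-156, then I(M+2)/I(M) = [C(3,1)·p^2·(1−p)] / p^3 = 3·(1−p)/p = 98.37/32.26 = 3.0493
(1−p)/p = 3.0493/3 = 1.0164  ⇒  p = 1/(1 + 1.0164) = 0.4959
Qr-156: 49.59%, Qr-158: 50.41%.

50.41%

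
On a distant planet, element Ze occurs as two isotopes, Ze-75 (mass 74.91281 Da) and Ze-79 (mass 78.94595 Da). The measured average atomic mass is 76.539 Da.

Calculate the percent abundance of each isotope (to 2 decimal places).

Let x be the fractional abundance of Ze-75; then Ze-79 has abundance 1 − x.
74.91281·x + 78.94595·(1 − x) = 76.539
(74.91281 − 78.94595)·x = 76.539 − 78.94595
x = -2.40695 / -4.03314 = 0.59679 → 59.68% Ze-75, 40.32% Ze-79.

Ze-75: 59.68%, Ze-79: 40.32%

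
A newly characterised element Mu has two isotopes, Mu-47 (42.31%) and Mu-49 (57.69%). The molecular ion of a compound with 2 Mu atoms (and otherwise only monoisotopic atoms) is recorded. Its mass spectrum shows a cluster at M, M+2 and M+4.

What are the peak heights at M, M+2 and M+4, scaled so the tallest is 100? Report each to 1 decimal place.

36.7 : 100.0 : 68.2

The 2 Mu atoms are independent, so intensities follow the terms of (0.4231 + 0.5769)^2.
P(M) = 0.4231^2 = 0.179014
P(M+2) = 2 × 0.4231^1 × 0.5769^1 = 0.488173
P(M+4) = 0.5769^2 = 0.332814
The M+2 peak is largest (0.488173); scaling to 100 gives 36.7 : 100.0 : 68.2.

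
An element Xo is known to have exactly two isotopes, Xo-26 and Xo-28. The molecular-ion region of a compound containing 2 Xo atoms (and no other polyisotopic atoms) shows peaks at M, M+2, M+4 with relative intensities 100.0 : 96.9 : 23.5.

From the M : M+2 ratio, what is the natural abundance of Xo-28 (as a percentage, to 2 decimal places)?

32.64%

Write p for the Xo-26 fraction. I(M+2)/I(M) = [C(2,1)·p^1·(1−p)] / p^2 = 2·(1−p)/p = 96.9/100.0 = 0.9690
(1−p)/p = 0.9690/2 = 0.4845  ⇒  p = 1/(1 + 0.4845) = 0.6736
Xo-26: 67.36%, Xo-28: 32.64%.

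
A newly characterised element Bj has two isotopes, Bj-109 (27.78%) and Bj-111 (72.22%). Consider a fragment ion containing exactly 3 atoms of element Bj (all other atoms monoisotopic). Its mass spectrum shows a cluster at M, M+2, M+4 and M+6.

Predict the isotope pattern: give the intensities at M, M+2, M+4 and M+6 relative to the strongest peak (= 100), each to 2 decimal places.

4.93 : 38.47 : 100.00 : 86.66

Each Bj atom is independently Bj-109 (p = 0.2778) or Bj-111 (q = 0.7222); the cluster is the binomial expansion (p + q)^3.
P(M) = 0.2778^3 = 0.021439
P(M+2) = 3 × 0.2778^2 × 0.7222^1 = 0.167203
P(M+4) = 3 × 0.2778^1 × 0.7222^2 = 0.434679
P(M+6) = 0.7222^3 = 0.376680
The M+4 peak is largest (0.434679); scaling to 100 gives 4.93 : 38.47 : 100.00 : 86.66.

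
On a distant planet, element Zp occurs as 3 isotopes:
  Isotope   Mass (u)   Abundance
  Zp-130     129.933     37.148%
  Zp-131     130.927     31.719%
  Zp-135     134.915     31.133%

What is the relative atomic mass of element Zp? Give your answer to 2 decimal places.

131.80 u

Average mass = Σ (abundance × isotope mass) = 0.37148 × 129.933 + 0.31719 × 130.927 + 0.31133 × 134.915
= 48.2675 + 41.5287 + 42.0031 = 131.7993 u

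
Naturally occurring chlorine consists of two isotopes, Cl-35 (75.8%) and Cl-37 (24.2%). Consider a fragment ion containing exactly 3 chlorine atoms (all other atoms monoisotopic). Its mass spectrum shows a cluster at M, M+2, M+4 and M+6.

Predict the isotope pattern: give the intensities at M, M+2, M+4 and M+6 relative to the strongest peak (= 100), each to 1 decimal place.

100.0 : 95.8 : 30.6 : 3.3

Each Cl atom is independently Cl-35 (p = 0.758) or Cl-37 (q = 0.242); the cluster is the binomial expansion (p + q)^3.
P(M) = 0.758^3 = 0.435520
P(M+2) = 3 × 0.758^2 × 0.242^1 = 0.417133
P(M+4) = 3 × 0.758^1 × 0.242^2 = 0.133175
P(M+6) = 0.242^3 = 0.014172
The M peak is largest (0.435520); scaling to 100 gives 100.0 : 95.8 : 30.6 : 3.3.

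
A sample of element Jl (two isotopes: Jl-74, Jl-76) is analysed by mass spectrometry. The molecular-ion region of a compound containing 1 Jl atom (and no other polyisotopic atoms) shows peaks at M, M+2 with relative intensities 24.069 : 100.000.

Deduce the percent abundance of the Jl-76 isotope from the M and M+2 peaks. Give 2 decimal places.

Write p for the Jl-74 fraction. I(M+2)/I(M) = [C(1,1)·p^0·(1−p)] / p^1 = 1·(1−p)/p = 100.000/24.069 = 4.1547
(1−p)/p = 4.1547/1 = 4.1547  ⇒  p = 1/(1 + 4.1547) = 0.1940
Jl-74: 19.40%, Jl-76: 80.60%.

80.60%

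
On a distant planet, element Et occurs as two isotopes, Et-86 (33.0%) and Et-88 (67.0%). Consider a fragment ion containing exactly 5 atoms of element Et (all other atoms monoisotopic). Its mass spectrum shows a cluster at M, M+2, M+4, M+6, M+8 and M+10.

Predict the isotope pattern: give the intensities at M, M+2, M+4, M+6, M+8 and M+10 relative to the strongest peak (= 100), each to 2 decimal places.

1.18 : 11.95 : 48.52 : 98.51 : 100.00 : 40.61

Expanding (0.330 + 0.670)^5:
P(M) = 0.330^5 = 0.003914
P(M+2) = 5 × 0.330^4 × 0.670^1 = 0.039728
P(M+4) = 10 × 0.330^3 × 0.670^2 = 0.161321
P(M+6) = 10 × 0.330^2 × 0.670^3 = 0.327531
P(M+8) = 5 × 0.330^1 × 0.670^4 = 0.332493
P(M+10) = 0.670^5 = 0.135013
The M+8 peak is largest (0.332493); scaling to 100 gives 1.18 : 11.95 : 48.52 : 98.51 : 100.00 : 40.61.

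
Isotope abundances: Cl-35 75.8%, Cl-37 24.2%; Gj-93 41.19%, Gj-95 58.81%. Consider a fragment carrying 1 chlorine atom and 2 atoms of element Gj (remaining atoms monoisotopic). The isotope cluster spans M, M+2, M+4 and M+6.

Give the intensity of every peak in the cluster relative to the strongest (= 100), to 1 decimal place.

31.5 : 100.0 : 92.9 : 20.5

Chlorine pattern (n=1): 0.7580 : 0.2420
Element Gj pattern (n=2): 0.16966161 : 0.48447678 : 0.34586161
Convolve the two distributions (both contribute in 2-u steps):
  M: 0.7580×0.16966161 = 0.128604
  M+2: 0.7580×0.48447678 + 0.2420×0.16966161 = 0.408292
  M+4: 0.7580×0.34586161 + 0.2420×0.48447678 = 0.379406
  M+6: 0.2420×0.34586161 = 0.083699
Scale to base peak (0.408292) = 100: 31.5 : 100.0 : 92.9 : 20.5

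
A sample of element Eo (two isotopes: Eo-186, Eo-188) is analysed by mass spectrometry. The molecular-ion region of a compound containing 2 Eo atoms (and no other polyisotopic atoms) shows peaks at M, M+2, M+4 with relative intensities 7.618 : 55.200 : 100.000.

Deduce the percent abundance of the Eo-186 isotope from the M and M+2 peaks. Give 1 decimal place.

21.6%

Let p = fractional abundance of Eo-186. I(M+2)/I(M) = [C(2,1)·p^1·(1−p)] / p^2 = 2·(1−p)/p = 55.200/7.618 = 7.2460
(1−p)/p = 7.2460/2 = 3.6230  ⇒  p = 1/(1 + 3.6230) = 0.2163
Eo-186: 21.6%, Eo-188: 78.4%.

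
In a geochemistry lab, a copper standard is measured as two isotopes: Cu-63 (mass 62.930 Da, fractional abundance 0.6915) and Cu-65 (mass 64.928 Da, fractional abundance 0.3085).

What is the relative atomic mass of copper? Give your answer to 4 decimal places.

Ar = Σ fᵢ·mᵢ = 0.6915 × 62.930 + 0.3085 × 64.928
= 43.51610 + 20.03029 = 63.54639 Da

63.5464 Da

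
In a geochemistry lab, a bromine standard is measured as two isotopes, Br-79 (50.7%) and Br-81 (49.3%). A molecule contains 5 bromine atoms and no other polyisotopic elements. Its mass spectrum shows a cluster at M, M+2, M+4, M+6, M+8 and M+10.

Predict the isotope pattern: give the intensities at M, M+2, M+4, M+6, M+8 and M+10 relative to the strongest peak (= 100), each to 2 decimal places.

Expanding (0.507 + 0.493)^5:
P(M) = 0.507^5 = 0.033500
P(M+2) = 5 × 0.507^4 × 0.493^1 = 0.162873
P(M+4) = 10 × 0.507^3 × 0.493^2 = 0.316751
P(M+6) = 10 × 0.507^2 × 0.493^3 = 0.308004
P(M+8) = 5 × 0.507^1 × 0.493^4 = 0.149750
P(M+10) = 0.493^5 = 0.029123
The M+4 peak is largest (0.316751); scaling to 100 gives 10.58 : 51.42 : 100.00 : 97.24 : 47.28 : 9.19.

10.58 : 51.42 : 100.00 : 97.24 : 47.28 : 9.19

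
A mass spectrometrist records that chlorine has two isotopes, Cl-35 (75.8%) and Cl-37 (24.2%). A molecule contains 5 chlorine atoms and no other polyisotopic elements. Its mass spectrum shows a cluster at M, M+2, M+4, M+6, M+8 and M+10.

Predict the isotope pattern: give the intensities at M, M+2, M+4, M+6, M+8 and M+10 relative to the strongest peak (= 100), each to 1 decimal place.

62.6 : 100.0 : 63.9 : 20.4 : 3.3 : 0.2

Expanding (0.758 + 0.242)^5:
P(M) = 0.758^5 = 0.250234
P(M+2) = 5 × 0.758^4 × 0.242^1 = 0.399450
P(M+4) = 10 × 0.758^3 × 0.242^2 = 0.255058
P(M+6) = 10 × 0.758^2 × 0.242^3 = 0.081430
P(M+8) = 5 × 0.758^1 × 0.242^4 = 0.012999
P(M+10) = 0.242^5 = 0.000830
The M+2 peak is largest (0.399450); scaling to 100 gives 62.6 : 100.0 : 63.9 : 20.4 : 3.3 : 0.2.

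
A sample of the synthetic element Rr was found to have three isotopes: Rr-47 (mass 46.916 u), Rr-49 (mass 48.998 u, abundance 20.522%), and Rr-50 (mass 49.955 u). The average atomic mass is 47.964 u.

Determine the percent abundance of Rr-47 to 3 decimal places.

Let x and y be the fractions of Rr-47 and Rr-50. Then x + y = 1 − 0.20522 = 0.79478 and 46.916x + 49.955y = 47.964 − 0.20522×48.998 = 37.90863044.
Substituting: 46.916x + 49.955(0.79478 − x) = 37.90863044
(46.916 − 49.955)x = -1.79460446  ⇒  x = 0.59052, y = 0.20426
Rr-47: 59.052%, Rr-50: 20.426%.

59.052%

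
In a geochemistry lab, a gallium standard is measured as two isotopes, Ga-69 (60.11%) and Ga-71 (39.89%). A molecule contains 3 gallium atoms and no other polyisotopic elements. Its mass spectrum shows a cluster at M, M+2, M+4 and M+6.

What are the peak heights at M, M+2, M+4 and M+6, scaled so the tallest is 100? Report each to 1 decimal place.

50.2 : 100.0 : 66.4 : 14.7

Each Ga atom is independently Ga-69 (p = 0.6011) or Ga-71 (q = 0.3989); the cluster is the binomial expansion (p + q)^3.
P(M) = 0.6011^3 = 0.217190
P(M+2) = 3 × 0.6011^2 × 0.3989^1 = 0.432393
P(M+4) = 3 × 0.6011^1 × 0.3989^2 = 0.286943
P(M+6) = 0.3989^3 = 0.063473
The M+2 peak is largest (0.432393); scaling to 100 gives 50.2 : 100.0 : 66.4 : 14.7.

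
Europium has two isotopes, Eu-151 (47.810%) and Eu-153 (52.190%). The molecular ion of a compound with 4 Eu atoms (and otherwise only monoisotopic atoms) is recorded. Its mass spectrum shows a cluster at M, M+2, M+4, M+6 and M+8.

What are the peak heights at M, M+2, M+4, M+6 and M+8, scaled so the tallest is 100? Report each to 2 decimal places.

Expanding (0.47810 + 0.52190)^4:
P(M) = 0.47810^4 = 0.052249
P(M+2) = 4 × 0.47810^3 × 0.52190^1 = 0.228141
P(M+4) = 6 × 0.47810^2 × 0.52190^2 = 0.373563
P(M+6) = 4 × 0.47810^1 × 0.52190^3 = 0.271857
P(M+8) = 0.52190^4 = 0.074191
The M+4 peak is largest (0.373563); scaling to 100 gives 13.99 : 61.07 : 100.00 : 72.77 : 19.86.

13.99 : 61.07 : 100.00 : 72.77 : 19.86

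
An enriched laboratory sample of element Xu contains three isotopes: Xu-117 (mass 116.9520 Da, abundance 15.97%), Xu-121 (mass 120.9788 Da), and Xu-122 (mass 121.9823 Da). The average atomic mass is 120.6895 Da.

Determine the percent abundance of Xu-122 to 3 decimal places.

The remaining 84.03% is split between Xu-121 (fraction x) and Xu-122 (fraction 0.8403 − x).
Substituting: 120.9788x + 121.9823(0.8403 − x) = 102.0122656
(120.9788 − 121.9823)x = -0.48946109  ⇒  x = 0.48775, y = 0.35255
Xu-121: 48.775%, Xu-122: 35.255%.

35.255%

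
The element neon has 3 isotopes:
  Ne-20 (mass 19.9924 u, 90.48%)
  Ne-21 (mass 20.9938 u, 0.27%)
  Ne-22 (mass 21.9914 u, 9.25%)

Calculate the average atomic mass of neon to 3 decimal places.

20.180 u

Average mass = Σ (abundance × isotope mass) = 0.9048 × 19.9924 + 0.0027 × 20.9938 + 0.0925 × 21.9914
= 18.08912 + 0.05668 + 2.03420 = 20.18000 u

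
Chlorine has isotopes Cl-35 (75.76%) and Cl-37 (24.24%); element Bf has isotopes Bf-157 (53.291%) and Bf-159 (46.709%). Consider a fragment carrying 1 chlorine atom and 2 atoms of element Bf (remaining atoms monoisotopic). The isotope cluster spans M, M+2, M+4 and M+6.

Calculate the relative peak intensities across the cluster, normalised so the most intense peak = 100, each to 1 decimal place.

48.2 : 100.0 : 64.1 : 11.9

Chlorine pattern (n=1): 0.7576 : 0.2424
Element Bf pattern (n=2): 0.28399307 : 0.49783386 : 0.21817307
Convolve the two distributions (both contribute in 2-u steps):
  M: 0.7576×0.28399307 = 0.215153
  M+2: 0.7576×0.49783386 + 0.2424×0.28399307 = 0.445999
  M+4: 0.7576×0.21817307 + 0.2424×0.49783386 = 0.285963
  M+6: 0.2424×0.21817307 = 0.052885
Scale to base peak (0.445999) = 100: 48.2 : 100.0 : 64.1 : 11.9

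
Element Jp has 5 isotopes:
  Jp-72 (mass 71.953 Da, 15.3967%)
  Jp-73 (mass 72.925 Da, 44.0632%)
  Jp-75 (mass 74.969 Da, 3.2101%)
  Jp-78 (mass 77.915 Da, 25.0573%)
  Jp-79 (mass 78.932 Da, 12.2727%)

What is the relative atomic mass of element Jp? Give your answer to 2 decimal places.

Ar = Σ fᵢ·mᵢ = 0.153967 × 71.953 + 0.440632 × 72.925 + 0.032101 × 74.969 + 0.250573 × 77.915 + 0.122727 × 78.932
= 11.0784 + 32.1331 + 2.4066 + 19.5234 + 9.6871 = 74.8286 Da

74.83 Da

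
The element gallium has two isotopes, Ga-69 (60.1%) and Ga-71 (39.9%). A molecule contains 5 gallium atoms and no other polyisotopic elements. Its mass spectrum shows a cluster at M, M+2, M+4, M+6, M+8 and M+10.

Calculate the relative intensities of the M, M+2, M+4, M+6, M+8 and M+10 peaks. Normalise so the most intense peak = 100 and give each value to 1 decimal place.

Expanding (0.601 + 0.399)^5:
P(M) = 0.601^5 = 0.078410
P(M+2) = 5 × 0.601^4 × 0.399^1 = 0.260280
P(M+4) = 10 × 0.601^3 × 0.399^2 = 0.345596
P(M+6) = 10 × 0.601^2 × 0.399^3 = 0.229439
P(M+8) = 5 × 0.601^1 × 0.399^4 = 0.076162
P(M+10) = 0.399^5 = 0.010113
The M+4 peak is largest (0.345596); scaling to 100 gives 22.7 : 75.3 : 100.0 : 66.4 : 22.0 : 2.9.

22.7 : 75.3 : 100.0 : 66.4 : 22.0 : 2.9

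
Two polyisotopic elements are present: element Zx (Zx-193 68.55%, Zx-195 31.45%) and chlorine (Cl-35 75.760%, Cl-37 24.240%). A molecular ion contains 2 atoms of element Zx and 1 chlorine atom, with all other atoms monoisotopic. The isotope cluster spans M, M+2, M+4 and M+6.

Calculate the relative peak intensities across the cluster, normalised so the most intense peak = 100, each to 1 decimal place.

Element Zx pattern (n=2): 0.46991025 : 0.4311795 : 0.09891025
Chlorine pattern (n=1): 0.7576 : 0.2424
Convolve the two distributions (both contribute in 2-u steps):
  M: 0.46991025×0.7576 = 0.356004
  M+2: 0.46991025×0.2424 + 0.4311795×0.7576 = 0.440568
  M+4: 0.4311795×0.2424 + 0.09891025×0.7576 = 0.179452
  M+6: 0.09891025×0.2424 = 0.023976
Scale to base peak (0.440568) = 100: 80.8 : 100.0 : 40.7 : 5.4

80.8 : 100.0 : 40.7 : 5.4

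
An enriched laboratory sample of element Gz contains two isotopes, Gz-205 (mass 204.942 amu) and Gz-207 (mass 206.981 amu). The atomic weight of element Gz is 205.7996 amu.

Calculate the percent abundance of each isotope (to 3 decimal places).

Writing the weighted mean with unknown fraction x of Gz-205:
204.942·x + 206.981·(1 − x) = 205.7996
(204.942 − 206.981)·x = 205.7996 − 206.981
x = -1.1814 / -2.039 = 0.57940 → 57.940% Gz-205, 42.060% Gz-207.

Gz-205: 57.940%, Gz-207: 42.060%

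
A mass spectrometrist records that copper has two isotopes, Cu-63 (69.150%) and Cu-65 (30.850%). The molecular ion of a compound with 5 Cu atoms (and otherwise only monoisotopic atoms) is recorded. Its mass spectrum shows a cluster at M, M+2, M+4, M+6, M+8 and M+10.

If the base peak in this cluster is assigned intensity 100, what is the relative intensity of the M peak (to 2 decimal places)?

44.83

Term probabilities: M 0.1581, M+2 0.3527, M+4 0.3147, M+6 0.1404, M+8 0.0313, M+10 0.0028. Base peak = M+2.
P(M+2) = C(5,1) × 0.69150^4 × 0.30850^1 = 5 × 0.2286487 × 0.3085 = 0.352691 (base)
P(M) = C(5,0) × 0.69150^5 × 0.30850^0 = 1 × 0.15811058 × 1.0000 = 0.158111
Relative intensity = 0.158111 / 0.352691 × 100 = 44.83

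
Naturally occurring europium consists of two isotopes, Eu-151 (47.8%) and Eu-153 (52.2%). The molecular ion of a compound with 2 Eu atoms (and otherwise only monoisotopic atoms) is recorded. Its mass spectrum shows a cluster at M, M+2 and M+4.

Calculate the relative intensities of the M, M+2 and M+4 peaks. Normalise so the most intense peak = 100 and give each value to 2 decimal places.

Each Eu atom is independently Eu-151 (p = 0.478) or Eu-153 (q = 0.522); the cluster is the binomial expansion (p + q)^2.
P(M) = 0.478^2 = 0.228484
P(M+2) = 2 × 0.478^1 × 0.522^1 = 0.499032
P(M+4) = 0.522^2 = 0.272484
The M+2 peak is largest (0.499032); scaling to 100 gives 45.79 : 100.00 : 54.60.

45.79 : 100.00 : 54.60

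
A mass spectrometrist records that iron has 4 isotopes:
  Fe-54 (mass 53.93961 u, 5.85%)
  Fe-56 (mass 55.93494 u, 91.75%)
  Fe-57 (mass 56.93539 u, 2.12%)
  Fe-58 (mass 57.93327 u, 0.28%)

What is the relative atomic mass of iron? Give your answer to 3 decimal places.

55.845 u

The abundance-weighted mean is 0.0585 × 53.93961 + 0.9175 × 55.93494 + 0.0212 × 56.93539 + 0.0028 × 57.93327
= 3.155467 + 51.320307 + 1.207030 + 0.162213 = 55.845017 u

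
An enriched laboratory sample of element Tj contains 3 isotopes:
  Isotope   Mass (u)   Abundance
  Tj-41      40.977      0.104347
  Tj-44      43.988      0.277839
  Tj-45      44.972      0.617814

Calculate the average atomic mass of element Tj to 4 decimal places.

44.2817 u

Ar = Σ fᵢ·mᵢ = 0.104347 × 40.977 + 0.277839 × 43.988 + 0.617814 × 44.972
= 4.27583 + 12.22158 + 27.78433 = 44.28174 u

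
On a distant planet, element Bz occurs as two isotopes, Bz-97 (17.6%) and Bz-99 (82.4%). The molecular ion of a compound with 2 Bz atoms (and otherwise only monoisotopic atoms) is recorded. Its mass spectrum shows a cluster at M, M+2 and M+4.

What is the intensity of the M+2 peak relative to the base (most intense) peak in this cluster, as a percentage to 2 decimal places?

Binomial terms of (0.176 + 0.824)^2: M 0.0310, M+2 0.2900, M+4 0.6790 → M+4 is the base peak.
P(M+4) = C(2,2) × 0.176^0 × 0.824^2 = 1 × 1.0000 × 0.678976 = 0.678976 (base)
P(M+2) = C(2,1) × 0.176^1 × 0.824^1 = 2 × 0.1760 × 0.8240 = 0.290048
Relative intensity = 0.290048 / 0.678976 × 100 = 42.72

42.72%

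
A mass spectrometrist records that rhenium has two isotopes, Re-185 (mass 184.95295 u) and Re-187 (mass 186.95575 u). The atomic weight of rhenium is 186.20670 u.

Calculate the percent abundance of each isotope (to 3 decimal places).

With x = fraction of Re-185 (so Re-187 is 1 − x):
184.95295·x + 186.95575·(1 − x) = 186.20670
(184.95295 − 186.95575)·x = 186.20670 − 186.95575
x = -0.74905 / -2.00280 = 0.37400 → 37.400% Re-185, 62.600% Re-187.

Re-185: 37.400%, Re-187: 62.600%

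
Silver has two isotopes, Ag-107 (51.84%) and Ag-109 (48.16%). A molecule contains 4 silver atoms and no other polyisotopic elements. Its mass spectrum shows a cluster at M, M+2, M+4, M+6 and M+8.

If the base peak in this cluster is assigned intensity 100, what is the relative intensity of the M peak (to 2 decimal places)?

19.31

Term probabilities: M 0.0722, M+2 0.2684, M+4 0.3740, M+6 0.2316, M+8 0.0538. Base peak = M+4.
P(M+4) = C(4,2) × 0.5184^2 × 0.4816^2 = 6 × 0.26873856 × 0.23193856 = 0.373985 (base)
P(M) = C(4,0) × 0.5184^4 × 0.4816^0 = 1 × 0.07222041 × 1.0000 = 0.072220
Relative intensity = 0.072220 / 0.373985 × 100 = 19.31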